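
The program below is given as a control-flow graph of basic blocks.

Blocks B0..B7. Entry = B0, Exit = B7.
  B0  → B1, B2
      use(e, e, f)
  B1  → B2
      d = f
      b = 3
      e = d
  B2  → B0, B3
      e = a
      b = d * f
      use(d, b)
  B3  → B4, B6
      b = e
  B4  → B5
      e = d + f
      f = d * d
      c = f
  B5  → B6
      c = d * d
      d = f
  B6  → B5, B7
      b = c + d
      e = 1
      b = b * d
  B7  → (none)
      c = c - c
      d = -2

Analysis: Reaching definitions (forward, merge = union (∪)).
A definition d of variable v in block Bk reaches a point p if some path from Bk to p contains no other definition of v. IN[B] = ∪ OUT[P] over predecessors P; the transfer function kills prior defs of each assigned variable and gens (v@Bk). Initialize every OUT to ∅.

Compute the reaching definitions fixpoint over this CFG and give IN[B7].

Fixpoint table:
  B0:   IN={b@B2, d@B1, e@B2}   OUT={b@B2, d@B1, e@B2}
  B1:   IN={b@B2, d@B1, e@B2}   OUT={b@B1, d@B1, e@B1}
  B2:   IN={b@B1, b@B2, d@B1, e@B1, e@B2}   OUT={b@B2, d@B1, e@B2}
  B3:   IN={b@B2, d@B1, e@B2}   OUT={b@B3, d@B1, e@B2}
  B4:   IN={b@B3, d@B1, e@B2}   OUT={b@B3, c@B4, d@B1, e@B4, f@B4}
  B5:   IN={b@B3, b@B6, c@B4, c@B5, d@B1, d@B5, e@B4, e@B6, f@B4}   OUT={b@B3, b@B6, c@B5, d@B5, e@B4, e@B6, f@B4}
  B6:   IN={b@B3, b@B6, c@B5, d@B1, d@B5, e@B2, e@B4, e@B6, f@B4}   OUT={b@B6, c@B5, d@B1, d@B5, e@B6, f@B4}
  B7:   IN={b@B6, c@B5, d@B1, d@B5, e@B6, f@B4}   OUT={b@B6, c@B7, d@B7, e@B6, f@B4}

Merge at B7: IN[B7] = OUT[B6] = {b@B6, c@B5, d@B1, d@B5, e@B6, f@B4}

Answer: {b@B6, c@B5, d@B1, d@B5, e@B6, f@B4}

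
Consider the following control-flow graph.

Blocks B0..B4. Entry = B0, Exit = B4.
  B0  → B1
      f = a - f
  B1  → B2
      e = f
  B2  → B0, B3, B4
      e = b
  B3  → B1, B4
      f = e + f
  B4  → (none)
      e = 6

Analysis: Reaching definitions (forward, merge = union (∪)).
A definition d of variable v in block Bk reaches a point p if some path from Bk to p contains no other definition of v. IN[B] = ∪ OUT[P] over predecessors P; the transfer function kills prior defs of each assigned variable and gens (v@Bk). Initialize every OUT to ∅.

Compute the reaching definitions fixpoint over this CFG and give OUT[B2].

Converged values:
  B0:   IN={e@B2, f@B0, f@B3}   OUT={e@B2, f@B0}
  B1:   IN={e@B2, f@B0, f@B3}   OUT={e@B1, f@B0, f@B3}
  B2:   IN={e@B1, f@B0, f@B3}   OUT={e@B2, f@B0, f@B3}
  B3:   IN={e@B2, f@B0, f@B3}   OUT={e@B2, f@B3}
  B4:   IN={e@B2, f@B0, f@B3}   OUT={e@B4, f@B0, f@B3}

Merge at B2: IN[B2] = OUT[B1] = {e@B1, f@B0, f@B3}
Applying B2's transfer function to that IN value gives OUT[B2] (row B2 above).

Answer: {e@B2, f@B0, f@B3}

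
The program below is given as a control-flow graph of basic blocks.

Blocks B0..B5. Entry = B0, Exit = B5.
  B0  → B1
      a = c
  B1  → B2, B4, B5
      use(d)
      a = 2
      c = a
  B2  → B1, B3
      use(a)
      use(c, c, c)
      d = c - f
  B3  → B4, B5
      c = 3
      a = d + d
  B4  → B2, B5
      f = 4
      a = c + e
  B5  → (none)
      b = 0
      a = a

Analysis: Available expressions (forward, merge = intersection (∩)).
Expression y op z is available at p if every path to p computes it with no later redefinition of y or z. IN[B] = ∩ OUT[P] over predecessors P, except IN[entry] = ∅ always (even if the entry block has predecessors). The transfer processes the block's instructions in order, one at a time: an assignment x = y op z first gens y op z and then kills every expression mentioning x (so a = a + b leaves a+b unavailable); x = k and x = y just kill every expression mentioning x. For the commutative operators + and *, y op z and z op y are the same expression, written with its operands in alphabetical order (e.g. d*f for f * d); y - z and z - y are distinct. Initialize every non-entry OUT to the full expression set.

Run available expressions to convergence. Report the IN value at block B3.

Per-block solution:
  B0:   IN={}   OUT={}
  B1:   IN={}   OUT={}
  B2:   IN={}   OUT={c-f}
  B3:   IN={c-f}   OUT={d+d}
  B4:   IN={}   OUT={c+e}
  B5:   IN={}   OUT={}

Merge at B3: IN[B3] = OUT[B2] = {c-f}

Answer: {c-f}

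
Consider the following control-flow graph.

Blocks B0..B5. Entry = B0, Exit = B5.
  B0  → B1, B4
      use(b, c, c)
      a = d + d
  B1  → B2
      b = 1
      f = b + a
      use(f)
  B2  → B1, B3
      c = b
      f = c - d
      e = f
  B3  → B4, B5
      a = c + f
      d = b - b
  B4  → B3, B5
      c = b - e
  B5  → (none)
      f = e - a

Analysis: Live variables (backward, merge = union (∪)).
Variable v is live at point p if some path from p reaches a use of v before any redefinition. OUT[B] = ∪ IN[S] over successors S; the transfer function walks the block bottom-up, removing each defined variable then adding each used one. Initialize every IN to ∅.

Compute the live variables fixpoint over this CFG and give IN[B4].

Answer: {a, b, e, f}

Working:
Per-block solution:
  B0:   IN={b, c, d, e, f}   OUT={a, b, d, e, f}
  B1:   IN={a, d}   OUT={a, b, d}
  B2:   IN={a, b, d}   OUT={a, b, c, d, e, f}
  B3:   IN={b, c, e, f}   OUT={a, b, e, f}
  B4:   IN={a, b, e, f}   OUT={a, b, c, e, f}
  B5:   IN={a, e}   OUT={}

Merge at B4: OUT[B4] = IN[B3] ⊔ IN[B5] = {a, b, c, e, f}
Applying B4's transfer function to that OUT value gives IN[B4] (row B4 above).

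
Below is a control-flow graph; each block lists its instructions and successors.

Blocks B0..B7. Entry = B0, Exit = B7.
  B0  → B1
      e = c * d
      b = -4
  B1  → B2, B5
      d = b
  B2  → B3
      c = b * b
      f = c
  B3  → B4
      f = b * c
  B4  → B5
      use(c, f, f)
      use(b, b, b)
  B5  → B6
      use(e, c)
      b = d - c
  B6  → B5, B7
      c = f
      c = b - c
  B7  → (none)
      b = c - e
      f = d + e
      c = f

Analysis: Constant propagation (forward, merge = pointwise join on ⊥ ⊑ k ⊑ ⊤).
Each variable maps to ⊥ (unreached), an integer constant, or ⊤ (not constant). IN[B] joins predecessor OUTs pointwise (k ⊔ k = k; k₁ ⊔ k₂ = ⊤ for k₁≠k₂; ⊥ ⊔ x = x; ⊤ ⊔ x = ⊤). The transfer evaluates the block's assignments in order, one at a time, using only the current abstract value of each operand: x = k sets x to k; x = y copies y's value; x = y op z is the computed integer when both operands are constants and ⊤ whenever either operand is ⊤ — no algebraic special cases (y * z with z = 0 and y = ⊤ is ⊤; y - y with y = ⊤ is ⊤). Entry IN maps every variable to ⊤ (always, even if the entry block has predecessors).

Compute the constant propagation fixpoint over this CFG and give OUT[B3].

Converged values:
  B0:   IN=(all ⊤)   OUT={b:-4; rest ⊤}
  B1:   IN={b:-4; rest ⊤}   OUT={b:-4, d:-4; rest ⊤}
  B2:   IN={b:-4, d:-4; rest ⊤}   OUT={b:-4, c:16, d:-4, f:16; rest ⊤}
  B3:   IN={b:-4, c:16, d:-4, f:16; rest ⊤}   OUT={b:-4, c:16, d:-4, f:-64; rest ⊤}
  B4:   IN={b:-4, c:16, d:-4, f:-64; rest ⊤}   OUT={b:-4, c:16, d:-4, f:-64; rest ⊤}
  B5:   IN={d:-4; rest ⊤}   OUT={d:-4; rest ⊤}
  B6:   IN={d:-4; rest ⊤}   OUT={d:-4; rest ⊤}
  B7:   IN={d:-4; rest ⊤}   OUT={d:-4; rest ⊤}

Merge at B3: IN[B3] = OUT[B2] = {a: ⊤, b: -4, c: 16, d: -4, e: ⊤, f: 16}
Applying B3's transfer function to that IN value gives OUT[B3] (row B3 above).

Answer: {a: ⊤, b: -4, c: 16, d: -4, e: ⊤, f: -64}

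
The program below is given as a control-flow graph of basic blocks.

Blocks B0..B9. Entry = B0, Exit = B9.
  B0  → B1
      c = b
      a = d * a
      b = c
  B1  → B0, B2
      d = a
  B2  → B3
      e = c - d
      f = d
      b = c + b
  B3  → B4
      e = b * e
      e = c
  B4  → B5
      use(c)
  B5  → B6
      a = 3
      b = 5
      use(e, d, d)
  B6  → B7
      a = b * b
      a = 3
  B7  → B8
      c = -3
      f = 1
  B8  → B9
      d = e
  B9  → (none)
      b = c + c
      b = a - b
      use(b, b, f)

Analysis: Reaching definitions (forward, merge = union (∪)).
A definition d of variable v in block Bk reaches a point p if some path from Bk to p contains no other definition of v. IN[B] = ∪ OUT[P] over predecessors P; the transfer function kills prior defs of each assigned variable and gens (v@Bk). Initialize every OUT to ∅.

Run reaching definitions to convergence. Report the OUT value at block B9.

Converged values:
  B0: | IN={a@B0, b@B0, c@B0, d@B1} | OUT={a@B0, b@B0, c@B0, d@B1}
  B1: | IN={a@B0, b@B0, c@B0, d@B1} | OUT={a@B0, b@B0, c@B0, d@B1}
  B2: | IN={a@B0, b@B0, c@B0, d@B1} | OUT={a@B0, b@B2, c@B0, d@B1, e@B2, f@B2}
  B3: | IN={a@B0, b@B2, c@B0, d@B1, e@B2, f@B2} | OUT={a@B0, b@B2, c@B0, d@B1, e@B3, f@B2}
  B4: | IN={a@B0, b@B2, c@B0, d@B1, e@B3, f@B2} | OUT={a@B0, b@B2, c@B0, d@B1, e@B3, f@B2}
  B5: | IN={a@B0, b@B2, c@B0, d@B1, e@B3, f@B2} | OUT={a@B5, b@B5, c@B0, d@B1, e@B3, f@B2}
  B6: | IN={a@B5, b@B5, c@B0, d@B1, e@B3, f@B2} | OUT={a@B6, b@B5, c@B0, d@B1, e@B3, f@B2}
  B7: | IN={a@B6, b@B5, c@B0, d@B1, e@B3, f@B2} | OUT={a@B6, b@B5, c@B7, d@B1, e@B3, f@B7}
  B8: | IN={a@B6, b@B5, c@B7, d@B1, e@B3, f@B7} | OUT={a@B6, b@B5, c@B7, d@B8, e@B3, f@B7}
  B9: | IN={a@B6, b@B5, c@B7, d@B8, e@B3, f@B7} | OUT={a@B6, b@B9, c@B7, d@B8, e@B3, f@B7}

Merge at B9: IN[B9] = OUT[B8] = {a@B6, b@B5, c@B7, d@B8, e@B3, f@B7}
Applying B9's transfer function to that IN value gives OUT[B9] (row B9 above).

Answer: {a@B6, b@B9, c@B7, d@B8, e@B3, f@B7}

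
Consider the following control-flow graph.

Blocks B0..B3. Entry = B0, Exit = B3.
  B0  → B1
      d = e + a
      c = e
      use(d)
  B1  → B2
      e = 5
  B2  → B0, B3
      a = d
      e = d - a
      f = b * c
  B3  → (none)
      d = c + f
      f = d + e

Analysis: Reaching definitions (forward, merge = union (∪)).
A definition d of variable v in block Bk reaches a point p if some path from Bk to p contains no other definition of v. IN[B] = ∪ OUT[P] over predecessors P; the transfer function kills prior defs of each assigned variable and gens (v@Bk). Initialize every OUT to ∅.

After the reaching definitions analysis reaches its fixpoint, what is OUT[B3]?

Converged values:
  B0:   IN={a@B2, c@B0, d@B0, e@B2, f@B2}   OUT={a@B2, c@B0, d@B0, e@B2, f@B2}
  B1:   IN={a@B2, c@B0, d@B0, e@B2, f@B2}   OUT={a@B2, c@B0, d@B0, e@B1, f@B2}
  B2:   IN={a@B2, c@B0, d@B0, e@B1, f@B2}   OUT={a@B2, c@B0, d@B0, e@B2, f@B2}
  B3:   IN={a@B2, c@B0, d@B0, e@B2, f@B2}   OUT={a@B2, c@B0, d@B3, e@B2, f@B3}

Merge at B3: IN[B3] = OUT[B2] = {a@B2, c@B0, d@B0, e@B2, f@B2}
Applying B3's transfer function to that IN value gives OUT[B3] (row B3 above).

Answer: {a@B2, c@B0, d@B3, e@B2, f@B3}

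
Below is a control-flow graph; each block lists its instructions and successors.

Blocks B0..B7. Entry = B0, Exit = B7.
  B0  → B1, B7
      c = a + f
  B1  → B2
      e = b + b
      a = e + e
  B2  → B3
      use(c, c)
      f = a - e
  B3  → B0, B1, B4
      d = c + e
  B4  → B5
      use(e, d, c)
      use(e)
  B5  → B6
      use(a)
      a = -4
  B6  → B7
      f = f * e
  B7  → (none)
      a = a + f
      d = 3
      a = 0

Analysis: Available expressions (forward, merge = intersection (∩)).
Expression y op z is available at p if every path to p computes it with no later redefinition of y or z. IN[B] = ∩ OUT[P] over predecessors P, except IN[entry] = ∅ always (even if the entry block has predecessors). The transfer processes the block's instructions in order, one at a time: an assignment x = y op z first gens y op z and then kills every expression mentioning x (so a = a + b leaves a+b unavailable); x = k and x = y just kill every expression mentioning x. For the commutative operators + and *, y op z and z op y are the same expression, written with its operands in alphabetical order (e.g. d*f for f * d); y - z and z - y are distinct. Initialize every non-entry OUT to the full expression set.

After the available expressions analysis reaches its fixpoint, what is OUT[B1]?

Answer: {b+b, e+e}

Working:
Per-block solution:
  B0: | IN={} | OUT={a+f}
  B1: | IN={} | OUT={b+b, e+e}
  B2: | IN={b+b, e+e} | OUT={a-e, b+b, e+e}
  B3: | IN={a-e, b+b, e+e} | OUT={a-e, b+b, c+e, e+e}
  B4: | IN={a-e, b+b, c+e, e+e} | OUT={a-e, b+b, c+e, e+e}
  B5: | IN={a-e, b+b, c+e, e+e} | OUT={b+b, c+e, e+e}
  B6: | IN={b+b, c+e, e+e} | OUT={b+b, c+e, e+e}
  B7: | IN={} | OUT={}

Merge at B1: IN[B1] = OUT[B0] ∩ OUT[B3] = {}
Applying B1's transfer function to that IN value gives OUT[B1] (row B1 above).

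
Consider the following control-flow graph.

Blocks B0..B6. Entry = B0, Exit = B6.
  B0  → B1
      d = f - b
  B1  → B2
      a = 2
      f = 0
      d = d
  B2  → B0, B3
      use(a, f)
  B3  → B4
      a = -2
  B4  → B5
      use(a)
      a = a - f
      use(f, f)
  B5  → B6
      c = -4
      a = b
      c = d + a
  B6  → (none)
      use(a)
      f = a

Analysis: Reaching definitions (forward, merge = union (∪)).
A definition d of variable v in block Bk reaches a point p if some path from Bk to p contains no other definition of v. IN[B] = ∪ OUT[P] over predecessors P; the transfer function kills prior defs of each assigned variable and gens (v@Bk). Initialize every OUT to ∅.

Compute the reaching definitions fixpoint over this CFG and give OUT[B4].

Answer: {a@B4, d@B1, f@B1}

Trace:
Fixpoint table:
  B0:  IN={a@B1, d@B1, f@B1}  OUT={a@B1, d@B0, f@B1}
  B1:  IN={a@B1, d@B0, f@B1}  OUT={a@B1, d@B1, f@B1}
  B2:  IN={a@B1, d@B1, f@B1}  OUT={a@B1, d@B1, f@B1}
  B3:  IN={a@B1, d@B1, f@B1}  OUT={a@B3, d@B1, f@B1}
  B4:  IN={a@B3, d@B1, f@B1}  OUT={a@B4, d@B1, f@B1}
  B5:  IN={a@B4, d@B1, f@B1}  OUT={a@B5, c@B5, d@B1, f@B1}
  B6:  IN={a@B5, c@B5, d@B1, f@B1}  OUT={a@B5, c@B5, d@B1, f@B6}

Merge at B4: IN[B4] = OUT[B3] = {a@B3, d@B1, f@B1}
Applying B4's transfer function to that IN value gives OUT[B4] (row B4 above).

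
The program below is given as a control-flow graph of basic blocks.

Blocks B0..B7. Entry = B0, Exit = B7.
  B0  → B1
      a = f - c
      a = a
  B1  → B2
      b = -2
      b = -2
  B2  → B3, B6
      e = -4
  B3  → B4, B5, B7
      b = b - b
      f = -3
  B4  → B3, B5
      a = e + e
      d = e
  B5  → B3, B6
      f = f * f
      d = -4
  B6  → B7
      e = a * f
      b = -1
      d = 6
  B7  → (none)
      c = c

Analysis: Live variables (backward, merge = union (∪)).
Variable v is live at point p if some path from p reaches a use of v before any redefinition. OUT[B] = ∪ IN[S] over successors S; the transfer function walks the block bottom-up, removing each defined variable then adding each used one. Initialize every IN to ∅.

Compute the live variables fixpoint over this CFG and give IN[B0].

Answer: {c, f}

Trace:
Per-block solution:
  B0: | IN={c, f} | OUT={a, c, f}
  B1: | IN={a, c, f} | OUT={a, b, c, f}
  B2: | IN={a, b, c, f} | OUT={a, b, c, e, f}
  B3: | IN={a, b, c, e} | OUT={a, b, c, e, f}
  B4: | IN={b, c, e, f} | OUT={a, b, c, e, f}
  B5: | IN={a, b, c, e, f} | OUT={a, b, c, e, f}
  B6: | IN={a, c, f} | OUT={c}
  B7: | IN={c} | OUT={}

Merge at B0: OUT[B0] = IN[B1] = {a, c, f}
Applying B0's transfer function to that OUT value gives IN[B0] (row B0 above).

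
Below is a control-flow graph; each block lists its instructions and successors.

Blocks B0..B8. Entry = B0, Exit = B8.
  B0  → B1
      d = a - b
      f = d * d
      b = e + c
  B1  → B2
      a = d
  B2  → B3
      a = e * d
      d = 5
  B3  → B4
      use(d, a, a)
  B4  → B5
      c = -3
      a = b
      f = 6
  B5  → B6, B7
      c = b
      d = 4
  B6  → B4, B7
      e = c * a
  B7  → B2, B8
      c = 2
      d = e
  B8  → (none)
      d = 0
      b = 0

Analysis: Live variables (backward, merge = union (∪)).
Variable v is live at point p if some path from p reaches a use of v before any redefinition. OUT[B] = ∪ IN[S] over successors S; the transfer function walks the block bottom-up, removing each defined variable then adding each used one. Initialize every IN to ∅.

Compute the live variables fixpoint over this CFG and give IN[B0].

Answer: {a, b, c, e}

Trace:
Converged values:
  B0: | IN={a, b, c, e} | OUT={b, d, e}
  B1: | IN={b, d, e} | OUT={b, d, e}
  B2: | IN={b, d, e} | OUT={a, b, d, e}
  B3: | IN={a, b, d, e} | OUT={b, e}
  B4: | IN={b, e} | OUT={a, b, e}
  B5: | IN={a, b, e} | OUT={a, b, c, e}
  B6: | IN={a, b, c} | OUT={b, e}
  B7: | IN={b, e} | OUT={b, d, e}
  B8: | IN={} | OUT={}

Merge at B0: OUT[B0] = IN[B1] = {b, d, e}
Applying B0's transfer function to that OUT value gives IN[B0] (row B0 above).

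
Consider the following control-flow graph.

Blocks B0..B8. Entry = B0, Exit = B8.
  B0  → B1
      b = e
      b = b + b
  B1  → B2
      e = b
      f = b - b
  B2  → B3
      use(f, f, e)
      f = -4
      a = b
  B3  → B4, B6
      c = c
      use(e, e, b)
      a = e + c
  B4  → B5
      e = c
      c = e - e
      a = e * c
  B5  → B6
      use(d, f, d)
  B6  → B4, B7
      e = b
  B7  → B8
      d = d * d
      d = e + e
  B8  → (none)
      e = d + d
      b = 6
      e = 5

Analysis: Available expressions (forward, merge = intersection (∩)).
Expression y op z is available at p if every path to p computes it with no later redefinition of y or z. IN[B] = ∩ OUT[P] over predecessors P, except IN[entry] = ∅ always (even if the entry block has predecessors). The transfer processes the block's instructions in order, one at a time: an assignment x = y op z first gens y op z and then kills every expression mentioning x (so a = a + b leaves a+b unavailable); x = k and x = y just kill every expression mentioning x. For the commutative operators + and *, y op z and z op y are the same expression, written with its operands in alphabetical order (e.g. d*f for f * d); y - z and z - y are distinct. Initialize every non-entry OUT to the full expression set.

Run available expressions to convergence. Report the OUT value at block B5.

Answer: {b-b, c*e, e-e}

Working:
Converged values:
  B0: | IN={} | OUT={}
  B1: | IN={} | OUT={b-b}
  B2: | IN={b-b} | OUT={b-b}
  B3: | IN={b-b} | OUT={b-b, c+e}
  B4: | IN={b-b} | OUT={b-b, c*e, e-e}
  B5: | IN={b-b, c*e, e-e} | OUT={b-b, c*e, e-e}
  B6: | IN={b-b} | OUT={b-b}
  B7: | IN={b-b} | OUT={b-b, e+e}
  B8: | IN={b-b, e+e} | OUT={d+d}

Merge at B5: IN[B5] = OUT[B4] = {b-b, c*e, e-e}
Applying B5's transfer function to that IN value gives OUT[B5] (row B5 above).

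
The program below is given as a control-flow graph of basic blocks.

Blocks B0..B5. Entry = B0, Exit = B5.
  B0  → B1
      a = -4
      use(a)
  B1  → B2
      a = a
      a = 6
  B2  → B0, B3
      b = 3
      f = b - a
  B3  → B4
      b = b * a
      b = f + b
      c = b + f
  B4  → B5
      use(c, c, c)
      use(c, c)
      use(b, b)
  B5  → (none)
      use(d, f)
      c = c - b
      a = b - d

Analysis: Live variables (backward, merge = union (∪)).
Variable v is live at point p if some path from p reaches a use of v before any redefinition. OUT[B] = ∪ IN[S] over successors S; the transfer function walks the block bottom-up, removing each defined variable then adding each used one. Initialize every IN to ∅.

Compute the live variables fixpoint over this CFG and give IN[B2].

Answer: {a, d}

Working:
Converged values:
  B0:  IN={d}  OUT={a, d}
  B1:  IN={a, d}  OUT={a, d}
  B2:  IN={a, d}  OUT={a, b, d, f}
  B3:  IN={a, b, d, f}  OUT={b, c, d, f}
  B4:  IN={b, c, d, f}  OUT={b, c, d, f}
  B5:  IN={b, c, d, f}  OUT={}

Merge at B2: OUT[B2] = IN[B0] ⊔ IN[B3] = {a, b, d, f}
Applying B2's transfer function to that OUT value gives IN[B2] (row B2 above).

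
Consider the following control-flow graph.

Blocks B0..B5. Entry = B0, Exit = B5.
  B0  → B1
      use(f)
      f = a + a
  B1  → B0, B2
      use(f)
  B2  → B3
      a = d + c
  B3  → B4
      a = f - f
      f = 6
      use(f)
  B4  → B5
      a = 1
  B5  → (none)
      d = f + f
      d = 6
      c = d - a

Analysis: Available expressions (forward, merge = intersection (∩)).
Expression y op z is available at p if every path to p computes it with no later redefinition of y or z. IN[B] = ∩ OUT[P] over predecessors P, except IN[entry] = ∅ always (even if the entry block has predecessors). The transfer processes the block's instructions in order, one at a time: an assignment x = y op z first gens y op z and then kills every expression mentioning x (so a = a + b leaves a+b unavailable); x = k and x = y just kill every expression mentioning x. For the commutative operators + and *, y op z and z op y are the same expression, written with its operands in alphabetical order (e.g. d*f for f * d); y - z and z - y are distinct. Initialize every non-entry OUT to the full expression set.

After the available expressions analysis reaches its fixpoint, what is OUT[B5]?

Answer: {d-a, f+f}

Working:
Per-block solution:
  B0: | IN={} | OUT={a+a}
  B1: | IN={a+a} | OUT={a+a}
  B2: | IN={a+a} | OUT={c+d}
  B3: | IN={c+d} | OUT={c+d}
  B4: | IN={c+d} | OUT={c+d}
  B5: | IN={c+d} | OUT={d-a, f+f}

Merge at B5: IN[B5] = OUT[B4] = {c+d}
Applying B5's transfer function to that IN value gives OUT[B5] (row B5 above).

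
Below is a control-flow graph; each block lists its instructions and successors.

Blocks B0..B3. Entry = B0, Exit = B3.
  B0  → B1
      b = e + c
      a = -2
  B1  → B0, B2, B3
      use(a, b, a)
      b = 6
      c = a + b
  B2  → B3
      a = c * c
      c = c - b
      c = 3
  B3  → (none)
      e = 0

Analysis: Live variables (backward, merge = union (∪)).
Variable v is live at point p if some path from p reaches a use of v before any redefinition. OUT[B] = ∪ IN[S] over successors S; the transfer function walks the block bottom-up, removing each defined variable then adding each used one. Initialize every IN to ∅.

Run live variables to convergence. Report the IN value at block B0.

Answer: {c, e}

Working:
Per-block solution:
  B0:  IN={c, e}  OUT={a, b, e}
  B1:  IN={a, b, e}  OUT={b, c, e}
  B2:  IN={b, c}  OUT={}
  B3:  IN={}  OUT={}

Merge at B0: OUT[B0] = IN[B1] = {a, b, e}
Applying B0's transfer function to that OUT value gives IN[B0] (row B0 above).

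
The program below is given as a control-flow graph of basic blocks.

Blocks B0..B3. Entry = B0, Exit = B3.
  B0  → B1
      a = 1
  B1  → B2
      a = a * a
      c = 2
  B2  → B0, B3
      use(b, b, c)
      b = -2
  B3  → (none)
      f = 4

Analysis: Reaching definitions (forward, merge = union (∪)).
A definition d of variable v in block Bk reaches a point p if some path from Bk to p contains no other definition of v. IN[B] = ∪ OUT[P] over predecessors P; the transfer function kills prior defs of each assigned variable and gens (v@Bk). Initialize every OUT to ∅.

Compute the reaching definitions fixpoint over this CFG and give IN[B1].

Converged values:
  B0:  IN={a@B1, b@B2, c@B1}  OUT={a@B0, b@B2, c@B1}
  B1:  IN={a@B0, b@B2, c@B1}  OUT={a@B1, b@B2, c@B1}
  B2:  IN={a@B1, b@B2, c@B1}  OUT={a@B1, b@B2, c@B1}
  B3:  IN={a@B1, b@B2, c@B1}  OUT={a@B1, b@B2, c@B1, f@B3}

Merge at B1: IN[B1] = OUT[B0] = {a@B0, b@B2, c@B1}

Answer: {a@B0, b@B2, c@B1}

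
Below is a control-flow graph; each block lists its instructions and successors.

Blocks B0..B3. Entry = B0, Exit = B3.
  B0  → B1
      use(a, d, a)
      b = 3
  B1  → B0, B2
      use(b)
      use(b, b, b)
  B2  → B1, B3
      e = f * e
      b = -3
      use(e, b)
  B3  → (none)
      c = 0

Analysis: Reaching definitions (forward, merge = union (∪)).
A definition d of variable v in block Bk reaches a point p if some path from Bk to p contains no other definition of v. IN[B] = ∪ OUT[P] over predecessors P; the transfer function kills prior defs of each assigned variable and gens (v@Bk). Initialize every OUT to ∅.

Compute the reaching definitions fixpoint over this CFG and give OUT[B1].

Fixpoint table:
  B0: | IN={b@B0, b@B2, e@B2} | OUT={b@B0, e@B2}
  B1: | IN={b@B0, b@B2, e@B2} | OUT={b@B0, b@B2, e@B2}
  B2: | IN={b@B0, b@B2, e@B2} | OUT={b@B2, e@B2}
  B3: | IN={b@B2, e@B2} | OUT={b@B2, c@B3, e@B2}

Merge at B1: IN[B1] = OUT[B0] ⊔ OUT[B2] = {b@B0, b@B2, e@B2}
Applying B1's transfer function to that IN value gives OUT[B1] (row B1 above).

Answer: {b@B0, b@B2, e@B2}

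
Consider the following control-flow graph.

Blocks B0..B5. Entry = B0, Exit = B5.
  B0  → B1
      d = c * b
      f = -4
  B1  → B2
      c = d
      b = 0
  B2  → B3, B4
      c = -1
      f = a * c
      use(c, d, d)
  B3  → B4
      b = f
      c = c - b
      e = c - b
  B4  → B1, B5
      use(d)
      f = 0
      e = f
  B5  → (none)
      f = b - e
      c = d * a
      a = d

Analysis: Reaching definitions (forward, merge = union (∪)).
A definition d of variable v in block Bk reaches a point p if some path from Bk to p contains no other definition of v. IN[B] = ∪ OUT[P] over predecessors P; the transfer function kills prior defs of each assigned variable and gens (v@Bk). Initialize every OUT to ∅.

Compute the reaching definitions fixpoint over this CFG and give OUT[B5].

Fixpoint table:
  B0:   IN={}   OUT={d@B0, f@B0}
  B1:   IN={b@B1, b@B3, c@B2, c@B3, d@B0, e@B4, f@B0, f@B4}   OUT={b@B1, c@B1, d@B0, e@B4, f@B0, f@B4}
  B2:   IN={b@B1, c@B1, d@B0, e@B4, f@B0, f@B4}   OUT={b@B1, c@B2, d@B0, e@B4, f@B2}
  B3:   IN={b@B1, c@B2, d@B0, e@B4, f@B2}   OUT={b@B3, c@B3, d@B0, e@B3, f@B2}
  B4:   IN={b@B1, b@B3, c@B2, c@B3, d@B0, e@B3, e@B4, f@B2}   OUT={b@B1, b@B3, c@B2, c@B3, d@B0, e@B4, f@B4}
  B5:   IN={b@B1, b@B3, c@B2, c@B3, d@B0, e@B4, f@B4}   OUT={a@B5, b@B1, b@B3, c@B5, d@B0, e@B4, f@B5}

Merge at B5: IN[B5] = OUT[B4] = {b@B1, b@B3, c@B2, c@B3, d@B0, e@B4, f@B4}
Applying B5's transfer function to that IN value gives OUT[B5] (row B5 above).

Answer: {a@B5, b@B1, b@B3, c@B5, d@B0, e@B4, f@B5}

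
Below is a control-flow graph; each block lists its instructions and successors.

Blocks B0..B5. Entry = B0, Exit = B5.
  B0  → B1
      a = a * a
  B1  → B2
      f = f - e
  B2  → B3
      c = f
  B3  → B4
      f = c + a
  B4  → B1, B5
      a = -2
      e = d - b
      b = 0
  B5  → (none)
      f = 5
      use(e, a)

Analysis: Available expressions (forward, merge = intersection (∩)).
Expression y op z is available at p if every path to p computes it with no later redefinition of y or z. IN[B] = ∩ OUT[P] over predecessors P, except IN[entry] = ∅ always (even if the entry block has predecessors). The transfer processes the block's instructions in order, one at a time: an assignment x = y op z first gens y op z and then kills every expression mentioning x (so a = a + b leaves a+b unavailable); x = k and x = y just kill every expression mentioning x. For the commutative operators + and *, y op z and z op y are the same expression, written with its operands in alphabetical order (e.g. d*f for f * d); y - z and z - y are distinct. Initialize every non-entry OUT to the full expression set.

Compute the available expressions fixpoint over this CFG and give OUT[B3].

Converged values:
  B0:   IN={}   OUT={}
  B1:   IN={}   OUT={}
  B2:   IN={}   OUT={}
  B3:   IN={}   OUT={a+c}
  B4:   IN={a+c}   OUT={}
  B5:   IN={}   OUT={}

Merge at B3: IN[B3] = OUT[B2] = {}
Applying B3's transfer function to that IN value gives OUT[B3] (row B3 above).

Answer: {a+c}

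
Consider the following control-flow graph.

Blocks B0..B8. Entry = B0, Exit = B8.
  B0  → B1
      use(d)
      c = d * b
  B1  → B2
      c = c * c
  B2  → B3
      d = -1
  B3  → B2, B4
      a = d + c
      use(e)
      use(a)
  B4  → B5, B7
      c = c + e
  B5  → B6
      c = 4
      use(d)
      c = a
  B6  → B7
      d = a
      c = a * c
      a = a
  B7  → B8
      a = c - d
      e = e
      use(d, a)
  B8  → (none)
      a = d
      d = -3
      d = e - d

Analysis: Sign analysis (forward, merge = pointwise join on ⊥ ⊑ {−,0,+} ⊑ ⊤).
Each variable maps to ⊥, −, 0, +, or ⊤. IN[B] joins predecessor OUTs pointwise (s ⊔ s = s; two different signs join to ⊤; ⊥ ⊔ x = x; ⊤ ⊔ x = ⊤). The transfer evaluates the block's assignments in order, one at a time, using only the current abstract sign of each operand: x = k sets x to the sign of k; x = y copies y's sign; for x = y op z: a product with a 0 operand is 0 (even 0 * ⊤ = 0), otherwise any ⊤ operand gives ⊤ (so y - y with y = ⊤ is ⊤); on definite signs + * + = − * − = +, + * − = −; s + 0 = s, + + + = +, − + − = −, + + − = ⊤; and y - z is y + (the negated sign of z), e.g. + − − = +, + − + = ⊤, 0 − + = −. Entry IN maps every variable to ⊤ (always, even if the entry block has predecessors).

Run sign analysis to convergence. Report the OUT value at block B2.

Fixpoint table:
  B0: | IN=(all ⊤) | OUT=(all ⊤)
  B1: | IN=(all ⊤) | OUT=(all ⊤)
  B2: | IN=(all ⊤) | OUT={d:-; rest ⊤}
  B3: | IN={d:-; rest ⊤} | OUT={d:-; rest ⊤}
  B4: | IN={d:-; rest ⊤} | OUT={d:-; rest ⊤}
  B5: | IN={d:-; rest ⊤} | OUT={d:-; rest ⊤}
  B6: | IN={d:-; rest ⊤} | OUT=(all ⊤)
  B7: | IN=(all ⊤) | OUT=(all ⊤)
  B8: | IN=(all ⊤) | OUT=(all ⊤)

Merge at B2: IN[B2] = OUT[B1] ⊔ OUT[B3] = {a: ⊤, b: ⊤, c: ⊤, d: ⊤, e: ⊤, f: ⊤}
Applying B2's transfer function to that IN value gives OUT[B2] (row B2 above).

Answer: {a: ⊤, b: ⊤, c: ⊤, d: -, e: ⊤, f: ⊤}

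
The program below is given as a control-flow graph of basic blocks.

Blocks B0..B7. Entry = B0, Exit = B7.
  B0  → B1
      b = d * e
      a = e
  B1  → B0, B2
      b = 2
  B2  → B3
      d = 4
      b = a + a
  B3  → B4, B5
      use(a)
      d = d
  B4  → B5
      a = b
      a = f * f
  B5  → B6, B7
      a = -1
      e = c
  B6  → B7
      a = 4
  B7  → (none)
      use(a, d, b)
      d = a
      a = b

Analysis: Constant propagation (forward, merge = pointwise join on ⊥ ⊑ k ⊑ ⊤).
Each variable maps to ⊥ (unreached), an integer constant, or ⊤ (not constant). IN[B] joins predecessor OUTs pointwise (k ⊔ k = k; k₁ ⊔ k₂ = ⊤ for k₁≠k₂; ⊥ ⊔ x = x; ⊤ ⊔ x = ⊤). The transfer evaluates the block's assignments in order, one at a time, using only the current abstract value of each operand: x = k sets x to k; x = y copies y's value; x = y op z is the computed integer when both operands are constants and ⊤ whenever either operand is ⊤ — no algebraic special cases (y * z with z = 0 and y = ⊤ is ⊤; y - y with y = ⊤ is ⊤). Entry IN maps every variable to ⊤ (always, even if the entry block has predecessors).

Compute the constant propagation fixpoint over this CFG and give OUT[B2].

Fixpoint table:
  B0:   IN=(all ⊤)   OUT=(all ⊤)
  B1:   IN=(all ⊤)   OUT={b:2; rest ⊤}
  B2:   IN={b:2; rest ⊤}   OUT={d:4; rest ⊤}
  B3:   IN={d:4; rest ⊤}   OUT={d:4; rest ⊤}
  B4:   IN={d:4; rest ⊤}   OUT={d:4; rest ⊤}
  B5:   IN={d:4; rest ⊤}   OUT={a:-1, d:4; rest ⊤}
  B6:   IN={a:-1, d:4; rest ⊤}   OUT={a:4, d:4; rest ⊤}
  B7:   IN={d:4; rest ⊤}   OUT=(all ⊤)

Merge at B2: IN[B2] = OUT[B1] = {a: ⊤, b: 2, c: ⊤, d: ⊤, e: ⊤, f: ⊤}
Applying B2's transfer function to that IN value gives OUT[B2] (row B2 above).

Answer: {a: ⊤, b: ⊤, c: ⊤, d: 4, e: ⊤, f: ⊤}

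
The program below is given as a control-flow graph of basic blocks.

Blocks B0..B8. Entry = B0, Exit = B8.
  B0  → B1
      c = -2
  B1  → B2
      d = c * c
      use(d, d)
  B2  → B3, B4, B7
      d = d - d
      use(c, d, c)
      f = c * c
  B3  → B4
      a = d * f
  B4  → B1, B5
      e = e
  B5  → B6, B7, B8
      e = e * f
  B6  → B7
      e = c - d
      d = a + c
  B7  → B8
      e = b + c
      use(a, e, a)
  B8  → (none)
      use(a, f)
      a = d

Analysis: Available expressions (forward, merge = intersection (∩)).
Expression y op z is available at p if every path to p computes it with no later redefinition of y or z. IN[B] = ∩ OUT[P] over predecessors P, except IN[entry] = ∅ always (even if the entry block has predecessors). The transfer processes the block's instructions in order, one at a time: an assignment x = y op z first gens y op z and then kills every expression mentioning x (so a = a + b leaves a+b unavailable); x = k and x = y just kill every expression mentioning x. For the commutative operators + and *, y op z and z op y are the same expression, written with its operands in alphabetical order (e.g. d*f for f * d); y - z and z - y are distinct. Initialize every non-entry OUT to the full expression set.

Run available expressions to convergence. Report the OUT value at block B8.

Answer: {c*c}

Working:
Per-block solution:
  B0:  IN={}  OUT={}
  B1:  IN={}  OUT={c*c}
  B2:  IN={c*c}  OUT={c*c}
  B3:  IN={c*c}  OUT={c*c, d*f}
  B4:  IN={c*c}  OUT={c*c}
  B5:  IN={c*c}  OUT={c*c}
  B6:  IN={c*c}  OUT={a+c, c*c}
  B7:  IN={c*c}  OUT={b+c, c*c}
  B8:  IN={c*c}  OUT={c*c}

Merge at B8: IN[B8] = OUT[B5] ∩ OUT[B7] = {c*c}
Applying B8's transfer function to that IN value gives OUT[B8] (row B8 above).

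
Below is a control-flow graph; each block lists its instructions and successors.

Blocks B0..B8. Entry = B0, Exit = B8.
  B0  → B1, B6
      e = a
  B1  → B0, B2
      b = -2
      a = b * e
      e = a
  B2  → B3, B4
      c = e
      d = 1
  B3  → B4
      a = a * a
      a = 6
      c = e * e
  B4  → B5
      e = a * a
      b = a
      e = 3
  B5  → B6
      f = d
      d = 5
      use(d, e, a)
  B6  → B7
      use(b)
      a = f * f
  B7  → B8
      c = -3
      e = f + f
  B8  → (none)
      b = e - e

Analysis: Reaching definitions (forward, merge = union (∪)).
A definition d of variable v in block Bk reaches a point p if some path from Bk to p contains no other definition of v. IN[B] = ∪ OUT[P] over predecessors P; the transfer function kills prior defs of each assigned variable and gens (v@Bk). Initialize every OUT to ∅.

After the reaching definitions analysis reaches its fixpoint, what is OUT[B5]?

Answer: {a@B1, a@B3, b@B4, c@B2, c@B3, d@B5, e@B4, f@B5}

Derivation:
Per-block solution:
  B0: | IN={a@B1, b@B1, e@B1} | OUT={a@B1, b@B1, e@B0}
  B1: | IN={a@B1, b@B1, e@B0} | OUT={a@B1, b@B1, e@B1}
  B2: | IN={a@B1, b@B1, e@B1} | OUT={a@B1, b@B1, c@B2, d@B2, e@B1}
  B3: | IN={a@B1, b@B1, c@B2, d@B2, e@B1} | OUT={a@B3, b@B1, c@B3, d@B2, e@B1}
  B4: | IN={a@B1, a@B3, b@B1, c@B2, c@B3, d@B2, e@B1} | OUT={a@B1, a@B3, b@B4, c@B2, c@B3, d@B2, e@B4}
  B5: | IN={a@B1, a@B3, b@B4, c@B2, c@B3, d@B2, e@B4} | OUT={a@B1, a@B3, b@B4, c@B2, c@B3, d@B5, e@B4, f@B5}
  B6: | IN={a@B1, a@B3, b@B1, b@B4, c@B2, c@B3, d@B5, e@B0, e@B4, f@B5} | OUT={a@B6, b@B1, b@B4, c@B2, c@B3, d@B5, e@B0, e@B4, f@B5}
  B7: | IN={a@B6, b@B1, b@B4, c@B2, c@B3, d@B5, e@B0, e@B4, f@B5} | OUT={a@B6, b@B1, b@B4, c@B7, d@B5, e@B7, f@B5}
  B8: | IN={a@B6, b@B1, b@B4, c@B7, d@B5, e@B7, f@B5} | OUT={a@B6, b@B8, c@B7, d@B5, e@B7, f@B5}

Merge at B5: IN[B5] = OUT[B4] = {a@B1, a@B3, b@B4, c@B2, c@B3, d@B2, e@B4}
Applying B5's transfer function to that IN value gives OUT[B5] (row B5 above).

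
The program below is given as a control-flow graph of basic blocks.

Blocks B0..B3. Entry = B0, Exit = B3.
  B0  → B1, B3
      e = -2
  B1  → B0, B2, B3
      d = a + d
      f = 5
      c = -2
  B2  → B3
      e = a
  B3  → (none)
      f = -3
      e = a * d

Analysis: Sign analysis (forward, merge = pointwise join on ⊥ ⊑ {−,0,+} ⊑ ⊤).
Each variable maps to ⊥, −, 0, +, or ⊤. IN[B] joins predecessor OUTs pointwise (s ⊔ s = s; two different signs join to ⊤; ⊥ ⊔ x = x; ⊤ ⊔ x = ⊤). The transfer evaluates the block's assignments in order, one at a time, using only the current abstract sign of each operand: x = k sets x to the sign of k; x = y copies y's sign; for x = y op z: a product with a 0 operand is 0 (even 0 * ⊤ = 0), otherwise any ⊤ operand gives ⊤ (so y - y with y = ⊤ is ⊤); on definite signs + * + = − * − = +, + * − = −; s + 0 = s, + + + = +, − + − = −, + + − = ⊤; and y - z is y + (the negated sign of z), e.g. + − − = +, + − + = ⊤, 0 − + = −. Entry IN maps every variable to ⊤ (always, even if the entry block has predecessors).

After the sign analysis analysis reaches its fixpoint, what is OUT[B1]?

Answer: {a: ⊤, b: ⊤, c: -, d: ⊤, e: -, f: +}

Trace:
Fixpoint table:
  B0: | IN=(all ⊤) | OUT={e:-; rest ⊤}
  B1: | IN={e:-; rest ⊤} | OUT={c:-, e:-, f:+; rest ⊤}
  B2: | IN={c:-, e:-, f:+; rest ⊤} | OUT={c:-, f:+; rest ⊤}
  B3: | IN=(all ⊤) | OUT={f:-; rest ⊤}

Merge at B1: IN[B1] = OUT[B0] = {a: ⊤, b: ⊤, c: ⊤, d: ⊤, e: -, f: ⊤}
Applying B1's transfer function to that IN value gives OUT[B1] (row B1 above).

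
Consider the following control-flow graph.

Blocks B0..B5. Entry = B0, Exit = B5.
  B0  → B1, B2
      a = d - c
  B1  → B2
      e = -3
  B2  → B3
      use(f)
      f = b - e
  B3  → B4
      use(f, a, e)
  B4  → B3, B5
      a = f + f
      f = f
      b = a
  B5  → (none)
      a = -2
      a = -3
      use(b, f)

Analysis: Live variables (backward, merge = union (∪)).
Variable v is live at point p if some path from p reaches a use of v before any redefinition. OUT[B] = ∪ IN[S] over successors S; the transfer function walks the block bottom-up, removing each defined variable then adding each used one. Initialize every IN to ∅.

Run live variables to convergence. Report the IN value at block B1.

Per-block solution:
  B0: | IN={b, c, d, e, f} | OUT={a, b, e, f}
  B1: | IN={a, b, f} | OUT={a, b, e, f}
  B2: | IN={a, b, e, f} | OUT={a, e, f}
  B3: | IN={a, e, f} | OUT={e, f}
  B4: | IN={e, f} | OUT={a, b, e, f}
  B5: | IN={b, f} | OUT={}

Merge at B1: OUT[B1] = IN[B2] = {a, b, e, f}
Applying B1's transfer function to that OUT value gives IN[B1] (row B1 above).

Answer: {a, b, f}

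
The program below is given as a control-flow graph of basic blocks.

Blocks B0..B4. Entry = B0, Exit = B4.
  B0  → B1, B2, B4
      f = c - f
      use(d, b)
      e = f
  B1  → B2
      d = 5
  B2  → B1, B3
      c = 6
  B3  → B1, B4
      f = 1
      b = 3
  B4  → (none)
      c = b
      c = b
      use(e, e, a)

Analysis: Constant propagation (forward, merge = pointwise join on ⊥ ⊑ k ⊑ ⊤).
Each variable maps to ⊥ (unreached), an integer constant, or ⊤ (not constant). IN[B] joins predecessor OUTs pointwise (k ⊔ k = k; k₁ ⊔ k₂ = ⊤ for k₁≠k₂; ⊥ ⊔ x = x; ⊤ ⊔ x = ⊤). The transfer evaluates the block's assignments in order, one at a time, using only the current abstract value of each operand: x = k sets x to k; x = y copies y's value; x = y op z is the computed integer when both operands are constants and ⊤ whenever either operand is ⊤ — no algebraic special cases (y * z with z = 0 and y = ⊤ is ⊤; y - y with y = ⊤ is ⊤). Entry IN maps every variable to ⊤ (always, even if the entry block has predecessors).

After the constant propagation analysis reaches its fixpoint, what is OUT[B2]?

Answer: {a: ⊤, b: ⊤, c: 6, d: ⊤, e: ⊤, f: ⊤}

Working:
Per-block solution:
  B0: | IN=(all ⊤) | OUT=(all ⊤)
  B1: | IN=(all ⊤) | OUT={d:5; rest ⊤}
  B2: | IN=(all ⊤) | OUT={c:6; rest ⊤}
  B3: | IN={c:6; rest ⊤} | OUT={b:3, c:6, f:1; rest ⊤}
  B4: | IN=(all ⊤) | OUT=(all ⊤)

Merge at B2: IN[B2] = OUT[B0] ⊔ OUT[B1] = {a: ⊤, b: ⊤, c: ⊤, d: ⊤, e: ⊤, f: ⊤}
Applying B2's transfer function to that IN value gives OUT[B2] (row B2 above).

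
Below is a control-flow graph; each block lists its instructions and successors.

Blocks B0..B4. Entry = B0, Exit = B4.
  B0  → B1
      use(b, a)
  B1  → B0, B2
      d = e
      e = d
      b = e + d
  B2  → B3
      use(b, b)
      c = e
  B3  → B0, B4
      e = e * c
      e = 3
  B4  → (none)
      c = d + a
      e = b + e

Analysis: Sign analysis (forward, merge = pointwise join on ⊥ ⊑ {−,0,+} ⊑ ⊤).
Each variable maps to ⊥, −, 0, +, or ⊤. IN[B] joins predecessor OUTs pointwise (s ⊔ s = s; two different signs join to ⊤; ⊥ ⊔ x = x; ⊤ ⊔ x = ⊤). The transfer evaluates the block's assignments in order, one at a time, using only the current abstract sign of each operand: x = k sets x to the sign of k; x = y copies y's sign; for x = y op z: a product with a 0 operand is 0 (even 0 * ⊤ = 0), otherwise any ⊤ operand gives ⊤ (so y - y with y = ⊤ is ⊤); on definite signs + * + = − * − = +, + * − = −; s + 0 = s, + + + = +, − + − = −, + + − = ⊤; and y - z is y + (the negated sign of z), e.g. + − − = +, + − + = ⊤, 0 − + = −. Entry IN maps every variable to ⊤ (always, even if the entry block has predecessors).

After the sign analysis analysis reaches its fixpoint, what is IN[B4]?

Answer: {a: ⊤, b: ⊤, c: ⊤, d: ⊤, e: +, f: ⊤}

Derivation:
Fixpoint table:
  B0:   IN=(all ⊤)   OUT=(all ⊤)
  B1:   IN=(all ⊤)   OUT=(all ⊤)
  B2:   IN=(all ⊤)   OUT=(all ⊤)
  B3:   IN=(all ⊤)   OUT={e:+; rest ⊤}
  B4:   IN={e:+; rest ⊤}   OUT=(all ⊤)

Merge at B4: IN[B4] = OUT[B3] = {a: ⊤, b: ⊤, c: ⊤, d: ⊤, e: +, f: ⊤}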